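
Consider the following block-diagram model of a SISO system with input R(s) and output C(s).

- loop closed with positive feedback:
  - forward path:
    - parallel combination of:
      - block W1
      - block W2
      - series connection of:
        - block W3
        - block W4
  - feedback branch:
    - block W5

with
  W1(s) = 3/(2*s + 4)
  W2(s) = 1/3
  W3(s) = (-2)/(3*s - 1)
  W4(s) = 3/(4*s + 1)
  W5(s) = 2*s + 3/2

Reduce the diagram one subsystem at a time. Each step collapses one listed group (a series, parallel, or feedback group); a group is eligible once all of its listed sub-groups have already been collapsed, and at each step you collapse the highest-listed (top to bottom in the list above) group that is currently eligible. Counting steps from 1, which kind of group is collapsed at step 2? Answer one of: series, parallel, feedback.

Step 1: multiply W3, W4 (series)
Step 2: sum the parallel branches W1, W2, (W3*W4)
Step 3: reduce the feedback loop with forward (W1+W2+(W3*W4)) and return W5
So the answer for step 2 is parallel.

Final answer: parallel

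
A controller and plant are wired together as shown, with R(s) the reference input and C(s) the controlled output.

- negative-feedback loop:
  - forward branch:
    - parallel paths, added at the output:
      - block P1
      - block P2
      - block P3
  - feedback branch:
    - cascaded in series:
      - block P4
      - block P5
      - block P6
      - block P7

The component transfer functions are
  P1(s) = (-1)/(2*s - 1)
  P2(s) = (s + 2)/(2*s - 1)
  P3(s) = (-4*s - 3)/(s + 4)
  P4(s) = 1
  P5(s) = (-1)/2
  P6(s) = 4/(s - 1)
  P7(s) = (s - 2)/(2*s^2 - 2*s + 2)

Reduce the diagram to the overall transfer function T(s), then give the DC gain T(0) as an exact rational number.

[1] add P1, P2, P3 (parallel), giving (-7*s^2 + 3*s + 7)/(2*s^2 + 7*s - 4)
[2] reduce the series chain P4, P5, P6, P7, giving (2 - s)/(s^3 - 2*s^2 + 2*s - 1)
[3] collapse the loop ((P1+P2+P3) forward, (P4*P5*P6*P7) return), giving (-7*s^5 + 17*s^4 - 13*s^3 - s^2 + 11*s - 7)/(2*s^5 + 3*s^4 - 7*s^3 + 3*s^2 - 16*s + 18)
The step-3 result is T(s). Setting s = 0: T(0) = -7/18.

Answer: -7/18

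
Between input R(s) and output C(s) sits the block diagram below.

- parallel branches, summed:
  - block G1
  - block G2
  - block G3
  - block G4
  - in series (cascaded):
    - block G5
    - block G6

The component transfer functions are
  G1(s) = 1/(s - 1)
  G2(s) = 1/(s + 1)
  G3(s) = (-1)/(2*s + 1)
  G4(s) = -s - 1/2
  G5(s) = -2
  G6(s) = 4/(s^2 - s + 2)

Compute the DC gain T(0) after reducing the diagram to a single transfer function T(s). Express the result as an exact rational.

First reduce the diagram to T(s).

Step 1 - cascade G5, G6 -> (-8)/(s^2 - s + 2)
Step 2 - reduce the parallel group G1, G2, G3, G4, (G5*G6) -> (-4*s^6 + 5*s^4 - 41*s^3 - 3*s^2 + 45*s + 22)/(4*s^5 - 2*s^4 + 2*s^3 + 6*s^2 - 6*s - 4)
DC gain: substitute s = 0 into T(s) from step 2: T(0) = 22/(-4) = -11/2.

Answer: -11/2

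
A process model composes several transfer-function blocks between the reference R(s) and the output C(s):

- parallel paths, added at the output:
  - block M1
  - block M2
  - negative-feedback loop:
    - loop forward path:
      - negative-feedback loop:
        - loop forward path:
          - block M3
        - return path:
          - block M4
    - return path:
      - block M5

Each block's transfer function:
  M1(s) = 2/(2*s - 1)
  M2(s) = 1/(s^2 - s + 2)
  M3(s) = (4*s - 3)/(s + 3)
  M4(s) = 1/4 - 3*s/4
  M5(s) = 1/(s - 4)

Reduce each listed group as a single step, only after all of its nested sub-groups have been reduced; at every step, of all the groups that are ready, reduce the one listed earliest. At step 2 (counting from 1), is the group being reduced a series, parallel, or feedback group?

Step 1 - collapse the loop (M3 forward, M4 return)
Step 2 - collapse the loop ([M3/(1+M3*M4)] forward, M5 return)
Step 3 - reduce the parallel group M1, M2, [[M3/(1+M3*M4)]/(1+[M3/(1+M3*M4)]*M5)]
Step 2: feedback.

Therefore the answer is feedback.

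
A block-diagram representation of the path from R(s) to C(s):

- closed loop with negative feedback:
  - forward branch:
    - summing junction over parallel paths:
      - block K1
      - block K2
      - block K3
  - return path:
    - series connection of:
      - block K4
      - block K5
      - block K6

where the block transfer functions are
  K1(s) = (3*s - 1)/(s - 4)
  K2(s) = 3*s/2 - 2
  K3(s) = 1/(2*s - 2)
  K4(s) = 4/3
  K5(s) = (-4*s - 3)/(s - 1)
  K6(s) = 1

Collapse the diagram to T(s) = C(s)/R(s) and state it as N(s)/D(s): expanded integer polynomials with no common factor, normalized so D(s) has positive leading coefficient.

The answer is (-9*s^4 + 48*s^3 - 114*s^2 + 129*s - 54)/(48*s^4 - 178*s^3 + 280*s^2 - 42*s - 192).

Reasoning:
Step 1 - sum the parallel branches K1, K2, K3 = (3*s^3 - 13*s^2 + 25*s - 18)/(2*s^2 - 10*s + 8)
Step 2 - series reduction of K4, K5, K6 = (-16*s - 12)/(3*s - 3)
Step 3 - apply the feedback formula to (K1+K2+K3), (K4*K5*K6): this yields T(s), and no further normalization is needed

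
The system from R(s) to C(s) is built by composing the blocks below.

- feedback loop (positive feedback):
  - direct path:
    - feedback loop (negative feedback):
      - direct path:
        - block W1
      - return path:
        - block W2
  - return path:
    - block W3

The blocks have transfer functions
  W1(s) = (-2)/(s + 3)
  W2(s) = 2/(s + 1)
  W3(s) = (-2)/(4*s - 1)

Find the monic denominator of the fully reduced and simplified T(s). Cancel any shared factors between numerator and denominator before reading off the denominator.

1. close the feedback loop around W1, W2; result (-2*s - 2)/(s^2 + 4*s - 1)
2. reduce the feedback loop with forward [W1/(1+W1*W2)] and return W3; result (-8*s^2 - 6*s + 2)/(4*s^3 + 15*s^2 - 12*s - 3)
No further cancellation is possible in the step-2 result, so that is T(s). Its denominator becomes monic after dividing by the leading coefficient 4.

Final answer: s^3 + 15*s^2/4 - 3*s - 3/4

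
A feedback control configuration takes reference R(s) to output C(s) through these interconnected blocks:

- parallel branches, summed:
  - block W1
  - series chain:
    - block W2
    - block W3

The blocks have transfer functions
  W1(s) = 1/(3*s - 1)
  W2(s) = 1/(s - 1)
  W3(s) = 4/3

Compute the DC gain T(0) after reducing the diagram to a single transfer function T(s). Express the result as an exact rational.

Reducing step by step:

Step 1: series reduction of W2, W3 = 4/(3*s - 3)
Step 2: combine W1, (W2*W3) in parallel = (15*s - 7)/(9*s^2 - 12*s + 3)
The step-2 result is T(s). Setting s = 0: T(0) = -7/3.

Answer: -7/3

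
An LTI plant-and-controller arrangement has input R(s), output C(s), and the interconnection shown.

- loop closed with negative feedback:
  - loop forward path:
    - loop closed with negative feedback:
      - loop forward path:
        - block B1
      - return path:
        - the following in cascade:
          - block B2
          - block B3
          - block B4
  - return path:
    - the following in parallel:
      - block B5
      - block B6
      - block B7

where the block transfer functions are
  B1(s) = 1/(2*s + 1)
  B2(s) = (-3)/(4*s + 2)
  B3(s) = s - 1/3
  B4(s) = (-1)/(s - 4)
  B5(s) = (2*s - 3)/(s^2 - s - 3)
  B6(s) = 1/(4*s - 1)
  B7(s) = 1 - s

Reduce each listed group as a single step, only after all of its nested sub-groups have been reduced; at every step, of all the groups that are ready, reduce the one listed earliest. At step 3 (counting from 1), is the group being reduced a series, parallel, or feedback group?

1. combine B2, B3, B4 in series
2. collapse the loop (B1 forward, (B2*B3*B4) return)
3. parallel reduction of B5, B6, B7
4. feedback reduction of [B1/(1+B1*(B2*B3*B4))], (B5+B6+B7)
The group at step 3 is a parallel group.

Final answer: parallel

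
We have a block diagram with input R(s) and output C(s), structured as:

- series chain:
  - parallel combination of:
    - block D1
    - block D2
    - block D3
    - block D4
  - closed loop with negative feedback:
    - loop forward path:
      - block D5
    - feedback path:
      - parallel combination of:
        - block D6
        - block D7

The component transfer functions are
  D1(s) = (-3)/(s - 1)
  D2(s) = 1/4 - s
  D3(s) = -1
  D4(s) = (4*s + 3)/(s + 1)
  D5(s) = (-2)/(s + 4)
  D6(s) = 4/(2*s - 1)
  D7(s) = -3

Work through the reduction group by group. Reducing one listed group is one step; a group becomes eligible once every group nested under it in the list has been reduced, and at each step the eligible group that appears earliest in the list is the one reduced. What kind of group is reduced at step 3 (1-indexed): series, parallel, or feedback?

Reducing step by step:

1. combine D1, D2, D3, D4 in parallel
2. reduce the parallel group D6, D7
3. reduce the feedback loop with forward D5 and return (D6+D7)
4. reduce the series chain (D1+D2+D3+D4), [D5/(1+D5*(D6+D7))]
The group at step 3 is a feedback group.

Answer: feedback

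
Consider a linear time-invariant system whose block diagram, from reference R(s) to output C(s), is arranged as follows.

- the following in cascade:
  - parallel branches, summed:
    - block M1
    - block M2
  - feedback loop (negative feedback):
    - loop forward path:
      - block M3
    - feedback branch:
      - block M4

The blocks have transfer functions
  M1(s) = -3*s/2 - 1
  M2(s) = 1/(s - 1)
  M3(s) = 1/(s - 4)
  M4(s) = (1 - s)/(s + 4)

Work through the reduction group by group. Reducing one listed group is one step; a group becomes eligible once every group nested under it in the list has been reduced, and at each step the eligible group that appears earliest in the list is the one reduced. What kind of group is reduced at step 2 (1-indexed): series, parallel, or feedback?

1. combine M1, M2 in parallel
2. close the feedback loop around M3, M4
3. series reduction of (M1+M2), [M3/(1+M3*M4)]
At step 2 the group reduced is feedback.

Therefore the answer is feedback.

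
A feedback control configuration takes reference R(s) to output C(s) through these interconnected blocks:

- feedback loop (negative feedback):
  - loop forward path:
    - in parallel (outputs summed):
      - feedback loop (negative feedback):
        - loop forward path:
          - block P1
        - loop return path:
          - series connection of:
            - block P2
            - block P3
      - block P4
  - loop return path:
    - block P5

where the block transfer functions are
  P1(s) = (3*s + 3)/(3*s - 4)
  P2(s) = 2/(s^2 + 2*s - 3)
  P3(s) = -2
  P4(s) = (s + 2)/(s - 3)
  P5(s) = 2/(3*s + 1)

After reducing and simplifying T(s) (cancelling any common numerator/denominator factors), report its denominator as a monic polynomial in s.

1. multiply P2, P3 (series), giving (-4)/(s^2 + 2*s - 3)
2. reduce the feedback loop with forward P1 and return (P2*P3), giving (3*s^3 + 9*s^2 - 3*s - 9)/(3*s^3 + 2*s^2 - 29*s)
3. combine [P1/(1+P1*(P2*P3))], P4 in parallel, giving (6*s^4 + 8*s^3 - 55*s^2 - 58*s + 27)/(3*s^4 - 7*s^3 - 35*s^2 + 87*s)
4. close the feedback loop around ([P1/(1+P1*(P2*P3))]+P4), P5, giving (18*s^5 + 30*s^4 - 157*s^3 - 229*s^2 + 23*s + 27)/(9*s^5 - 6*s^4 - 96*s^3 + 116*s^2 - 29*s + 54)
T(s) is the step-4 result (common factors already cancelled). Leading coefficient of the denominator: 9. Divide through by 9 for the monic polynomial.

Final answer: s^5 - 2*s^4/3 - 32*s^3/3 + 116*s^2/9 - 29*s/9 + 6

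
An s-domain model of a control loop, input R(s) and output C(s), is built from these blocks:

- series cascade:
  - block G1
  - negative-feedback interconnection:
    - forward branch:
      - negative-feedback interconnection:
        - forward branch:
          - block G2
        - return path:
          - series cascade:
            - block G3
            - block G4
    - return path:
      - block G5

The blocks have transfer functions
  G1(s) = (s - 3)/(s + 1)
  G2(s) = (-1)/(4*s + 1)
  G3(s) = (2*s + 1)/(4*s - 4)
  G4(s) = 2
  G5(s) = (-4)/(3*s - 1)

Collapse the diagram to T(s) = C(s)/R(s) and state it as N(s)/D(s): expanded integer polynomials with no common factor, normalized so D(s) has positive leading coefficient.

(1) reduce the series chain G3, G4 -> (2*s + 1)/(2*s - 2)
(2) reduce the feedback loop with forward G2 and return (G3*G4) -> (2 - 2*s)/(8*s^2 - 8*s - 3)
(3) reduce the feedback loop with forward [G2/(1+G2*(G3*G4))] and return G5 -> (-6*s^2 + 8*s - 2)/(24*s^3 - 32*s^2 + 7*s - 5)
(4) multiply G1, [[G2/(1+G2*(G3*G4))]/(1+[G2/(1+G2*(G3*G4))]*G5)] (series); the result is T(s) itself (integer coefficients, no common factor, positive leading denominator coefficient)

Therefore the answer is (-6*s^3 + 26*s^2 - 26*s + 6)/(24*s^4 - 8*s^3 - 25*s^2 + 2*s - 5).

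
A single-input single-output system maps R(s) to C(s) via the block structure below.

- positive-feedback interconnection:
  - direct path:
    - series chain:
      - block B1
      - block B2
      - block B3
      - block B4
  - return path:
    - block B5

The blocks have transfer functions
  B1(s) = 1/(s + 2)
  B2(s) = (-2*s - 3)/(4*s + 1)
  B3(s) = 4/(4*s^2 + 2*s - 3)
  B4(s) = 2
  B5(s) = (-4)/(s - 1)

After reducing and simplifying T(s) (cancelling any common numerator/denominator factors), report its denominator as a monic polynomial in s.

[1] reduce the series chain B1, B2, B3, B4; result (-16*s - 24)/(16*s^4 + 44*s^3 + 14*s^2 - 23*s - 6)
[2] collapse the loop ((B1*B2*B3*B4) forward, B5 return); result (-16*s^2 - 8*s + 24)/(16*s^5 + 28*s^4 - 30*s^3 - 37*s^2 - 47*s - 90)
T(s) is the step-2 result (common factors already cancelled). Leading coefficient of the denominator: 16. Divide through by 16 for the monic polynomial.

Therefore the answer is s^5 + 7*s^4/4 - 15*s^3/8 - 37*s^2/16 - 47*s/16 - 45/8.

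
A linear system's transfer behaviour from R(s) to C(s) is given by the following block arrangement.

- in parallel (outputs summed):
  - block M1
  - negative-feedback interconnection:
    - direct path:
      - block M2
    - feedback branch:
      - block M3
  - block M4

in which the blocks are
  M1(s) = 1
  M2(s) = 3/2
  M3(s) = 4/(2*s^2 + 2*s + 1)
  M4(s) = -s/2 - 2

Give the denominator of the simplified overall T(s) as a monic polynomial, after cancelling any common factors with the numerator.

First reduce the diagram to T(s).

(1) feedback reduction of M2, M3, giving (6*s^2 + 6*s + 3)/(4*s^2 + 4*s + 14)
(2) sum the parallel branches M1, [M2/(1+M2*M3)], M4, giving (-2*s^3 - 5*s - 11)/(4*s^2 + 4*s + 14)
No further cancellation is possible in the step-2 result, so that is T(s). Its denominator becomes monic after dividing by the leading coefficient 4.

Answer: s^2 + s + 7/2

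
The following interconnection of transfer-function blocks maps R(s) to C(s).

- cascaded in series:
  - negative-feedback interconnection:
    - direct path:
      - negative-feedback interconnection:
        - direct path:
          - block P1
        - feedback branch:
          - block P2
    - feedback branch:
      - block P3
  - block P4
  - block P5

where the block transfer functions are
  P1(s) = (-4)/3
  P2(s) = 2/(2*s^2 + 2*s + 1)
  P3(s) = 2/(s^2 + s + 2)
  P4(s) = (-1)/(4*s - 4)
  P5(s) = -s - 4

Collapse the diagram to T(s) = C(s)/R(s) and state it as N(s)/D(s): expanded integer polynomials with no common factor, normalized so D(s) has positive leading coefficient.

[1] apply the feedback formula to P1, P2; result (-8*s^2 - 8*s - 4)/(6*s^2 + 6*s - 5)
[2] apply the feedback formula to [P1/(1+P1*P2)], P3; result (-8*s^4 - 16*s^3 - 28*s^2 - 20*s - 8)/(6*s^4 + 12*s^3 - 3*s^2 - 9*s - 18)
[3] reduce the series chain [[P1/(1+P1*P2)]/(1+[P1/(1+P1*P2)]*P3)], P4, P5 - this is the overall T(s), already in the required normalized form

Hence the answer: (-2*s^5 - 12*s^4 - 23*s^3 - 33*s^2 - 22*s - 8)/(6*s^5 + 6*s^4 - 15*s^3 - 6*s^2 - 9*s + 18)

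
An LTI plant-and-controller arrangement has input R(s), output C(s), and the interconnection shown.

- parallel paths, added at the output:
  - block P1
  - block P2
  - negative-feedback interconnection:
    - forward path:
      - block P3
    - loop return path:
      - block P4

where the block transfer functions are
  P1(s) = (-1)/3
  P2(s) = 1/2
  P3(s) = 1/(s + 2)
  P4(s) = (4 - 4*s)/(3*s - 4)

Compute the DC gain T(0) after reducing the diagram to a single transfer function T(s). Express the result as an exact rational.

Reducing step by step:

Step 1: feedback reduction of P3, P4: (3*s - 4)/(3*s^2 - 2*s - 4)
Step 2: parallel reduction of P1, P2, [P3/(1+P3*P4)]: (3*s^2 + 16*s - 28)/(18*s^2 - 12*s - 24)
DC gain: substitute s = 0 into T(s) from step 2: T(0) = -28/(-24) = 7/6.

Answer: 7/6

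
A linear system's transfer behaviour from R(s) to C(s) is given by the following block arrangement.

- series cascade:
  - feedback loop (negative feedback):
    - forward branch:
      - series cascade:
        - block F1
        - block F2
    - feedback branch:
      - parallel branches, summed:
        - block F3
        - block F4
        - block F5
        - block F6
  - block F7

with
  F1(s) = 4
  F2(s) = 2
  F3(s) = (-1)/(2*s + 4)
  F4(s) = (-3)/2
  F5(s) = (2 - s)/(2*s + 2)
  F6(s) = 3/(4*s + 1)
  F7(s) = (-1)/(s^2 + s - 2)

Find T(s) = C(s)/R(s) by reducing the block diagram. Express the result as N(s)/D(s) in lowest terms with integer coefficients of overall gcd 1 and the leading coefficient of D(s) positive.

First reduce the diagram to T(s).

(1) reduce the series chain F1, F2: 8
(2) combine F3, F4, F5, F6 in parallel: (-16*s^3 - 38*s^2 - 4*s + 9)/(8*s^3 + 26*s^2 + 22*s + 4)
(3) close the feedback loop around (F1*F2), (F3+F4+F5+F6): (-32*s^3 - 104*s^2 - 88*s - 16)/(60*s^3 + 139*s^2 + 5*s - 38)
(4) combine [(F1*F2)/(1+(F1*F2)*(F3+F4+F5+F6))], F7 in series - this is the overall T(s), already in the required normalized form

Answer: (32*s^2 + 40*s + 8)/(60*s^4 + 79*s^3 - 134*s^2 - 43*s + 38)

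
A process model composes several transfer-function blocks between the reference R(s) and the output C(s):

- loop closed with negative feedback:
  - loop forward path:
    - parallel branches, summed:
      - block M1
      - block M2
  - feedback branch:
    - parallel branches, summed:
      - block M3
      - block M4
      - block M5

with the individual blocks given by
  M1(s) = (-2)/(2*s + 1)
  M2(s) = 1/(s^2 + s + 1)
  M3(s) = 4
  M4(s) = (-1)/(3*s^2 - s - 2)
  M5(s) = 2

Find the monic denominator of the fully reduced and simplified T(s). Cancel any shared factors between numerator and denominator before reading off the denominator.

Step 1: add M1, M2 (parallel); result (-2*s^2 - 1)/(2*s^3 + 3*s^2 + 3*s + 1)
Step 2: sum the parallel branches M3, M4, M5; result (18*s^2 - 6*s - 13)/(3*s^2 - s - 2)
Step 3: feedback reduction of (M1+M2), (M3+M4+M5); result (-6*s^4 + 2*s^3 + s^2 + s + 2)/(6*s^5 - 29*s^4 + 14*s^3 + 2*s^2 - s + 11)
The result of step 3 is T(s) in lowest terms. Its denominator has leading coefficient 6; dividing the denominator through by 6 makes it monic.

Answer: s^5 - 29*s^4/6 + 7*s^3/3 + s^2/3 - s/6 + 11/6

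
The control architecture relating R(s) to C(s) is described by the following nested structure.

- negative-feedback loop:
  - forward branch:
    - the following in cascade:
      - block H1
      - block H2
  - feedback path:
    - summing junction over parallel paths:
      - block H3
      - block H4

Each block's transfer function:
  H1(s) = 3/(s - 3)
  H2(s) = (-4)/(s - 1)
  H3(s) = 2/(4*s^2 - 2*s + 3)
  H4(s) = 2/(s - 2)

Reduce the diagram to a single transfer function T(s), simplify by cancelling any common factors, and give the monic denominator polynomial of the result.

1. series reduction of H1, H2 = (-12)/(s^2 - 4*s + 3)
2. combine H3, H4 in parallel = (8*s^2 - 2*s + 2)/(4*s^3 - 10*s^2 + 7*s - 6)
3. collapse the loop ((H1*H2) forward, (H3+H4) return) = (-48*s^3 + 120*s^2 - 84*s + 72)/(4*s^5 - 26*s^4 + 59*s^3 - 160*s^2 + 69*s - 42)
Step 3 gives the fully reduced T(s), with no common factor left to cancel. The denominator's leading coefficient is 4, so divide each of its coefficients by 4 to get the monic form.

Answer: s^5 - 13*s^4/2 + 59*s^3/4 - 40*s^2 + 69*s/4 - 21/2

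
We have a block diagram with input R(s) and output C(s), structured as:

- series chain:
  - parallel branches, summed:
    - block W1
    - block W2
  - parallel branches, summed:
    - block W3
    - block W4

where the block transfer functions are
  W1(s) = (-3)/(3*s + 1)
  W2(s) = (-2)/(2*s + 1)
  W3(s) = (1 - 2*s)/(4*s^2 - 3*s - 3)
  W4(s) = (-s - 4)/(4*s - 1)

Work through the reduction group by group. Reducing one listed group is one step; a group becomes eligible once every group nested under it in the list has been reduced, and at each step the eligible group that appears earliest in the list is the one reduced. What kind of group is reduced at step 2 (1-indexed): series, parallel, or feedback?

1. combine W1, W2 in parallel
2. parallel reduction of W3, W4
3. cascade (W1+W2), (W3+W4)
So the answer for step 2 is parallel.

Final answer: parallel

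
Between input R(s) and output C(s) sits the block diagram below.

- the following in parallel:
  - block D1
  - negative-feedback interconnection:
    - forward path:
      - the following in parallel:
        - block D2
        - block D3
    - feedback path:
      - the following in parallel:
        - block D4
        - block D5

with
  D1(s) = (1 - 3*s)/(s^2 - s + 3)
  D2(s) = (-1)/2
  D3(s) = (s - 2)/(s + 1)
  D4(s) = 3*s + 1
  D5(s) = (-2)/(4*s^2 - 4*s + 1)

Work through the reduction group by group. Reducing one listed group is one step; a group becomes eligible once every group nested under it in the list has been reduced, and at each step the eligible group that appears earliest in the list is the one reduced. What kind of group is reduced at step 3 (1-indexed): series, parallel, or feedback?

The answer is feedback.

Reasoning:
[1] parallel reduction of D2, D3
[2] combine D4, D5 in parallel
[3] collapse the loop ((D2+D3) forward, (D4+D5) return)
[4] reduce the parallel group D1, [(D2+D3)/(1+(D2+D3)*(D4+D5))]
So the answer for step 3 is feedback.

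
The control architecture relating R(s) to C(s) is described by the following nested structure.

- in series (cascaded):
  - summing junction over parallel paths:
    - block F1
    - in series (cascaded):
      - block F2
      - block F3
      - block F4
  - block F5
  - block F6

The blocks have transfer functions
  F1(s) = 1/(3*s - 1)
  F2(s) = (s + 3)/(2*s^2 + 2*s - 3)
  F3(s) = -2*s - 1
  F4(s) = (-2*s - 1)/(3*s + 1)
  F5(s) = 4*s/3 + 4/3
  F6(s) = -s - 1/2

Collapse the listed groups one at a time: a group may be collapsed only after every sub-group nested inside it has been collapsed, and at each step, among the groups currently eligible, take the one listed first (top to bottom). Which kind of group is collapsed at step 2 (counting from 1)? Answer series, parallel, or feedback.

The answer is parallel.

Reasoning:
[1] cascade F2, F3, F4
[2] add F1, (F2*F3*F4) (parallel)
[3] multiply (F1+(F2*F3*F4)), F5, F6 (series)
Step 2 collapses a parallel group.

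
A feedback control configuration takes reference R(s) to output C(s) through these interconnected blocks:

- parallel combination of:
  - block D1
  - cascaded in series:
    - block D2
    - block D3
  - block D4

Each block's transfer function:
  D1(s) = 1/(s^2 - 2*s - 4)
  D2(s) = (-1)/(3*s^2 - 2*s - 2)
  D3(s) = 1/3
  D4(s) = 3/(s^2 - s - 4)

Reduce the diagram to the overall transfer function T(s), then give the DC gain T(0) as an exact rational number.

Step 1: reduce the series chain D2, D3, giving (-1)/(9*s^2 - 6*s - 6)
Step 2: parallel reduction of D1, (D2*D3), D4, giving (35*s^4 - 84*s^3 - 120*s^2 + 126*s + 80)/(9*s^6 - 33*s^5 - 42*s^4 + 162*s^3 + 108*s^2 - 168*s - 96)
That last expression is T(s); at s = 0 only the constant terms survive, so T(0) = 80/(-96) = -5/6.

Hence the answer: -5/6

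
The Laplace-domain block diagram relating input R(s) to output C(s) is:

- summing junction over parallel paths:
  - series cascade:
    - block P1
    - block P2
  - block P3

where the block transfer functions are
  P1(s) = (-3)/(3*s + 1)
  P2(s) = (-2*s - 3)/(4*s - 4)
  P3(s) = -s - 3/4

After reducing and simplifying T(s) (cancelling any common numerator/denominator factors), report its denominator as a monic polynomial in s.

[1] multiply P1, P2 (series): (6*s + 9)/(12*s^2 - 8*s - 4)
[2] sum the parallel branches (P1*P2), P3: (-12*s^3 - s^2 + 16*s + 12)/(12*s^2 - 8*s - 4)
No further cancellation is possible in the step-2 result, so that is T(s). Its denominator becomes monic after dividing by the leading coefficient 12.

Therefore the answer is s^2 - 2*s/3 - 1/3.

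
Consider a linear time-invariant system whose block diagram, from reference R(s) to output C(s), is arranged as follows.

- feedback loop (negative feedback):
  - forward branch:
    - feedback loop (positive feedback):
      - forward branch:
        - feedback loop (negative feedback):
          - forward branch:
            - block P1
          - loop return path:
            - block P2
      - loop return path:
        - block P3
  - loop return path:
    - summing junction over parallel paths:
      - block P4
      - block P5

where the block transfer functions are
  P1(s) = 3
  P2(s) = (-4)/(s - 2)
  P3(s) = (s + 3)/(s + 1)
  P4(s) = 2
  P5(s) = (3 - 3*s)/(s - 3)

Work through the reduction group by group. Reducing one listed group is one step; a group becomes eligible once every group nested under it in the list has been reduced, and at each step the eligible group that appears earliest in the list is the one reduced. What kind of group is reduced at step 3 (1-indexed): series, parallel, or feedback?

Reducing step by step:

[1] apply the feedback formula to P1, P2
[2] reduce the feedback loop with forward [P1/(1+P1*P2)] and return P3
[3] sum the parallel branches P4, P5
[4] collapse the loop ([[P1/(1+P1*P2)]/(1-[P1/(1+P1*P2)]*P3)] forward, (P4+P5) return)
Step 3: parallel.

Answer: parallel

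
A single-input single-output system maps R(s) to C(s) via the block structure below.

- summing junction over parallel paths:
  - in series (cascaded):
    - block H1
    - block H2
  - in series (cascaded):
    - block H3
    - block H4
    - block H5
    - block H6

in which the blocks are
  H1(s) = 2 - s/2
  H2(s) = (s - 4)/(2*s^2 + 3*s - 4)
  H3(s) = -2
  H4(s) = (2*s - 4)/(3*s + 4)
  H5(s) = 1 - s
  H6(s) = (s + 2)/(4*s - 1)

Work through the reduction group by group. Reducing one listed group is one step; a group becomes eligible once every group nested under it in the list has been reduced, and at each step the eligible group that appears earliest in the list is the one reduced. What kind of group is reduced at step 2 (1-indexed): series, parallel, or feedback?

1. multiply H1, H2 (series)
2. cascade H3, H4, H5, H6
3. add (H1*H2), (H3*H4*H5*H6) (parallel)
At step 2 the group reduced is series.

Therefore the answer is series.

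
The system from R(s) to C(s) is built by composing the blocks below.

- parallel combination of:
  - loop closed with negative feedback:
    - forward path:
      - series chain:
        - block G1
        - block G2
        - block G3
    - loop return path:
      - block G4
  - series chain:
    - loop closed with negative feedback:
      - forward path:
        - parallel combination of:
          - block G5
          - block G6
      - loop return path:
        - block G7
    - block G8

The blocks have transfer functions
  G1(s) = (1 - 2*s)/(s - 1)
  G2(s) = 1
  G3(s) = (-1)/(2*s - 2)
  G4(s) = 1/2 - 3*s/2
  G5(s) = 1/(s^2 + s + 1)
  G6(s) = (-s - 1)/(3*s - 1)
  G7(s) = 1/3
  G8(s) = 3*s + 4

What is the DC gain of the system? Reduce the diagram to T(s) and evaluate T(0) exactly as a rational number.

Step 1: series reduction of G1, G2, G3 gives (2*s - 1)/(2*s^2 - 4*s + 2)
Step 2: apply the feedback formula to (G1*G2*G3), G4 gives (2 - 4*s)/(2*s^2 + 3*s - 3)
Step 3: add G5, G6 (parallel) gives (-s^3 - 2*s^2 + s - 2)/(3*s^3 + 2*s^2 + 2*s - 1)
Step 4: collapse the loop ((G5+G6) forward, G7 return) gives (-3*s^3 - 6*s^2 + 3*s - 6)/(8*s^3 + 4*s^2 + 7*s - 5)
Step 5: series reduction of [(G5+G6)/(1+(G5+G6)*G7)], G8 gives (-9*s^4 - 30*s^3 - 15*s^2 - 6*s - 24)/(8*s^3 + 4*s^2 + 7*s - 5)
Step 6: add [(G1*G2*G3)/(1+(G1*G2*G3)*G4)], ([(G5+G6)/(1+(G5+G6)*G7)]*G8) (parallel) gives (-18*s^6 - 87*s^5 - 125*s^4 + 33*s^3 - 41*s^2 - 20*s + 62)/(16*s^5 + 32*s^4 + 2*s^3 - s^2 - 36*s + 15)
Step 6 gives the overall T(s). Then T(0) = 62/15.

Therefore the answer is 62/15.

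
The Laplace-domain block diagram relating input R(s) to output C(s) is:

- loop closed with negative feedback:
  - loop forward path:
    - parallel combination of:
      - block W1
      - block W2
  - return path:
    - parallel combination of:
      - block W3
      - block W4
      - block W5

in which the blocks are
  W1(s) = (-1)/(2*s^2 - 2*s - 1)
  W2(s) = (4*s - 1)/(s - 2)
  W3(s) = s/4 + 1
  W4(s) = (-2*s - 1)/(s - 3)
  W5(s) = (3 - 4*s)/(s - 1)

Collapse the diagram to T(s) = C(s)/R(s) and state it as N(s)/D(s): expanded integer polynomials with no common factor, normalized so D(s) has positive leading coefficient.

The answer is (32*s^5 - 168*s^4 + 244*s^3 - 60*s^2 - 84*s + 36)/(8*s^6 - 194*s^5 + 589*s^4 - 463*s^3 - 137*s^2 + 217*s - 36).

Reasoning:
Step 1. parallel reduction of W1, W2, giving (8*s^3 - 10*s^2 - 3*s + 3)/(2*s^3 - 6*s^2 + 3*s + 2)
Step 2. reduce the parallel group W3, W4, W5, giving (s^3 - 24*s^2 + 51*s - 20)/(4*s^2 - 16*s + 12)
Step 3. feedback reduction of (W1+W2), (W3+W4+W5) - this is the overall T(s), already in the required normalized form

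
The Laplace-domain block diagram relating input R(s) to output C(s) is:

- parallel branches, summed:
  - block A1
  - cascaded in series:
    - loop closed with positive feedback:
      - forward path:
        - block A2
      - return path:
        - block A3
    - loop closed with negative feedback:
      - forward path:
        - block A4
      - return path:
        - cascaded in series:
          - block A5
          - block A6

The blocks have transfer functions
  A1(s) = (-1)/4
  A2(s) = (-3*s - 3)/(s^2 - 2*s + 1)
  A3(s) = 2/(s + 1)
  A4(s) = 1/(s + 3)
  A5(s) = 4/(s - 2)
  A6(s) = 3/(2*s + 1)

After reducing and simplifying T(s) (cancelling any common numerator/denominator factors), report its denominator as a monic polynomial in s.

The answer is s^5 - s^4/2 - 3*s^3/2 + 49*s^2/2 - 89*s/2 + 21.

Reasoning:
Step 1 - collapse the loop (A2 forward, A3 return); result (-3*s - 3)/(s^2 - 2*s + 7)
Step 2 - multiply A5, A6 (series); result 12/(2*s^2 - 3*s - 2)
Step 3 - feedback reduction of A4, (A5*A6); result (2*s^2 - 3*s - 2)/(2*s^3 + 3*s^2 - 11*s + 6)
Step 4 - combine [A2/(1-A2*A3)], [A4/(1+A4*(A5*A6))] in series; result (-6*s^3 + 3*s^2 + 15*s + 6)/(2*s^5 - s^4 - 3*s^3 + 49*s^2 - 89*s + 42)
Step 5 - reduce the parallel group A1, ([A2/(1-A2*A3)]*[A4/(1+A4*(A5*A6))]); result (-2*s^5 + s^4 - 21*s^3 - 37*s^2 + 149*s - 18)/(8*s^5 - 4*s^4 - 12*s^3 + 196*s^2 - 356*s + 168)
Step 5 gives the fully reduced T(s), with no common factor left to cancel. The denominator's leading coefficient is 8, so divide each of its coefficients by 8 to get the monic form.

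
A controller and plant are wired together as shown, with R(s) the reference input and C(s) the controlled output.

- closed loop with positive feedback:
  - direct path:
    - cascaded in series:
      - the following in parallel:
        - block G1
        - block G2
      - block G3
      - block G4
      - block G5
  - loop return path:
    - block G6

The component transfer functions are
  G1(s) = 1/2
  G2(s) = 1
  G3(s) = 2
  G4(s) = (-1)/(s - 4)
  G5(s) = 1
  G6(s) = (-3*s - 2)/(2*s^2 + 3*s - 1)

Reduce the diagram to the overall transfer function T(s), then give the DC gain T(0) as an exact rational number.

(1) sum the parallel branches G1, G2 -> 3/2
(2) cascade (G1+G2), G3, G4, G5 -> (-3)/(s - 4)
(3) apply the feedback formula to ((G1+G2)*G3*G4*G5), G6 -> (-6*s^2 - 9*s + 3)/(2*s^3 - 5*s^2 - 22*s - 2)
That last expression is T(s); at s = 0 only the constant terms survive, so T(0) = 3/(-2) = -3/2.

Therefore the answer is -3/2.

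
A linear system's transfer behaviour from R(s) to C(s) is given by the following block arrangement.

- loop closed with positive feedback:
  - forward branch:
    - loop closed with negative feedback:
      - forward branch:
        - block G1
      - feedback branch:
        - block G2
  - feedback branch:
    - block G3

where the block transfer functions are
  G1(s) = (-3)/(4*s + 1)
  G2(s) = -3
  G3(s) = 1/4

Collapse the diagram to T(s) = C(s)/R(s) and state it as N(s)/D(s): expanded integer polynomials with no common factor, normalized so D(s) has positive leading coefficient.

Answer: (-12)/(16*s + 43)

Working:
[1] apply the feedback formula to G1, G2; result (-3)/(4*s + 10)
[2] close the feedback loop around [G1/(1+G1*G2)], G3, giving the overall T(s)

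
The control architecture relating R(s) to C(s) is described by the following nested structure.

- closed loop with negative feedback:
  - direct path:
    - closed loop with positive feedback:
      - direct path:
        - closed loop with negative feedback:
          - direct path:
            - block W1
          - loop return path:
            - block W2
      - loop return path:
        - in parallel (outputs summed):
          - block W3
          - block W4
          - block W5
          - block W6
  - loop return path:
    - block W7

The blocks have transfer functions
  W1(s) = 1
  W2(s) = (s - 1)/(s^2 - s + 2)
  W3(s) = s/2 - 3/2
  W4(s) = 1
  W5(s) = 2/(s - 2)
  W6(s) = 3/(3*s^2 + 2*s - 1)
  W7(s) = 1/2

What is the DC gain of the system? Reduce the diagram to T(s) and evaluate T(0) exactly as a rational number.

First reduce the diagram to T(s).

1. feedback reduction of W1, W2 = (s^2 - s + 2)/(s^2 + 1)
2. reduce the parallel group W3, W4, W5, W6 = (3*s^4 - 7*s^3 + 11*s^2 + 21*s - 18)/(6*s^3 - 8*s^2 - 10*s + 4)
3. close the feedback loop around [W1/(1+W1*W2)], (W3+W4+W5+W6) = (-6*s^5 + 14*s^4 - 10*s^3 + 2*s^2 + 24*s - 8)/(3*s^6 - 16*s^5 + 32*s^4 - 13*s^2 + 70*s - 40)
4. close the feedback loop around [[W1/(1+W1*W2)]/(1-[W1/(1+W1*W2)]*(W3+W4+W5+W6))], W7 = (-6*s^5 + 14*s^4 - 10*s^3 + 2*s^2 + 24*s - 8)/(3*s^6 - 19*s^5 + 39*s^4 - 5*s^3 - 12*s^2 + 82*s - 44)
DC gain: substitute s = 0 into T(s) from step 4: T(0) = -8/(-44) = 2/11.

Answer: 2/11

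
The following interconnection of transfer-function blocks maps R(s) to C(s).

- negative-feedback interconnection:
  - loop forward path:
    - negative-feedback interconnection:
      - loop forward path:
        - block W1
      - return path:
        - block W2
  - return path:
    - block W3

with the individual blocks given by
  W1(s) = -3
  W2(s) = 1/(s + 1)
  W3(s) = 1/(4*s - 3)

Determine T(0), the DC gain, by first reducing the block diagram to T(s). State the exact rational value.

Reducing step by step:

Step 1 - reduce the feedback loop with forward W1 and return W2, giving (-3*s - 3)/(s - 2)
Step 2 - feedback reduction of [W1/(1+W1*W2)], W3, giving (-12*s^2 - 3*s + 9)/(4*s^2 - 14*s + 3)
Step 2 gives the overall T(s). Then T(0) = 9/3 = 3.

Answer: 3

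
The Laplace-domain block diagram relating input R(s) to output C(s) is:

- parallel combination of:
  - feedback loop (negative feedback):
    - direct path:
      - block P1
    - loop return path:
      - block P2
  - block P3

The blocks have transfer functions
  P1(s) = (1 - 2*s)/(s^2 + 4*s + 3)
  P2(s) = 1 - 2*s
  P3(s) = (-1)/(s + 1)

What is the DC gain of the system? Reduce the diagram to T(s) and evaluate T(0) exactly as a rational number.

The answer is -3/4.

Reasoning:
Step 1. collapse the loop (P1 forward, P2 return), giving (1 - 2*s)/(5*s^2 + 4)
Step 2. add [P1/(1+P1*P2)], P3 (parallel), giving (-7*s^2 - s - 3)/(5*s^3 + 5*s^2 + 4*s + 4)
Step 2 gives the overall T(s). Then T(0) = -3/4.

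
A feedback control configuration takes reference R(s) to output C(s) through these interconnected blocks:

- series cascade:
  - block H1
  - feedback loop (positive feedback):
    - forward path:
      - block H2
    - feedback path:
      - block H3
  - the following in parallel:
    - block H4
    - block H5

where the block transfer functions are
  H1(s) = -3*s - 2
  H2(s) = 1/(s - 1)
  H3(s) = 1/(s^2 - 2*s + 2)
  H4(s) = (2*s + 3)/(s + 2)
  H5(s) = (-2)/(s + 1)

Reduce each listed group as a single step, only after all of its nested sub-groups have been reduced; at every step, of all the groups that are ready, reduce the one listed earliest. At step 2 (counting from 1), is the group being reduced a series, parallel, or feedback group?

Step 1: feedback reduction of H2, H3
Step 2: reduce the parallel group H4, H5
Step 3: combine H1, [H2/(1-H2*H3)], (H4+H5) in series
Step 2: parallel.

Hence the answer: parallel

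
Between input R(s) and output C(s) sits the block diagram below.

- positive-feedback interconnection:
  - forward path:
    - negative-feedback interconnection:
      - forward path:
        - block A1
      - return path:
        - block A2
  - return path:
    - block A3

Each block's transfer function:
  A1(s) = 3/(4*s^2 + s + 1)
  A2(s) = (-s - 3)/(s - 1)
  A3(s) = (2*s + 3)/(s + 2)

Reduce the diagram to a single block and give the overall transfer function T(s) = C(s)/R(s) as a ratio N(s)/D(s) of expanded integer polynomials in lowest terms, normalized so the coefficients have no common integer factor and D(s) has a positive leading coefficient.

The answer is (3*s^2 + 3*s - 6)/(4*s^4 + 5*s^3 - 15*s^2 - 19*s - 11).

Reasoning:
(1) apply the feedback formula to A1, A2 = (3*s - 3)/(4*s^3 - 3*s^2 - 3*s - 10)
(2) collapse the loop ([A1/(1+A1*A2)] forward, A3 return) - this is the overall T(s), already in the required normalized form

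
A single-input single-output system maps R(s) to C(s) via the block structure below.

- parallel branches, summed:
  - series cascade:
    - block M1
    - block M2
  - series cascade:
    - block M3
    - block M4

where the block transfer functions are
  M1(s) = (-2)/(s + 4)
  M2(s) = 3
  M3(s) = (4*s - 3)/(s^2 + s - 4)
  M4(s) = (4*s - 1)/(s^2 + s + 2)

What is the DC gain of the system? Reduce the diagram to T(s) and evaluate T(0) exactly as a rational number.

Step 1 - combine M1, M2 in series; result (-6)/(s + 4)
Step 2 - multiply M3, M4 (series); result (16*s^2 - 16*s + 3)/(s^4 + 2*s^3 - s^2 - 2*s - 8)
Step 3 - reduce the parallel group (M1*M2), (M3*M4); result (-6*s^4 + 4*s^3 + 54*s^2 - 49*s + 60)/(s^5 + 6*s^4 + 7*s^3 - 6*s^2 - 16*s - 32)
Evaluating the step-3 result (the overall T(s)) at s = 0 gives T(0) = 60/(-32) = -15/8.

Answer: -15/8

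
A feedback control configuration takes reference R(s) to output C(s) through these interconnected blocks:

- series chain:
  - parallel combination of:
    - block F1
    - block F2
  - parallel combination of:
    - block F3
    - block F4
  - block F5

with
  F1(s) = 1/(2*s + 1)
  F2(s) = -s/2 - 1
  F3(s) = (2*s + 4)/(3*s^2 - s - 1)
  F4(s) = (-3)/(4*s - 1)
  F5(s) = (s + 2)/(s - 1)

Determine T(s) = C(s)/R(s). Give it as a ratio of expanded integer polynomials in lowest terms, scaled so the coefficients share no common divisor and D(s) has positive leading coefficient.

The answer is (2*s^5 - 25*s^4 - 141*s^3 - 161*s^2 + 10*s)/(48*s^5 - 52*s^4 - 22*s^3 + 24*s^2 + 4*s - 2).

Reasoning:
Step 1: combine F1, F2 in parallel; result (-2*s^2 - 5*s)/(4*s + 2)
Step 2: parallel reduction of F3, F4; result (-s^2 + 17*s - 1)/(12*s^3 - 7*s^2 - 3*s + 1)
Step 3: combine (F1+F2), (F3+F4), F5 in series, giving the overall T(s)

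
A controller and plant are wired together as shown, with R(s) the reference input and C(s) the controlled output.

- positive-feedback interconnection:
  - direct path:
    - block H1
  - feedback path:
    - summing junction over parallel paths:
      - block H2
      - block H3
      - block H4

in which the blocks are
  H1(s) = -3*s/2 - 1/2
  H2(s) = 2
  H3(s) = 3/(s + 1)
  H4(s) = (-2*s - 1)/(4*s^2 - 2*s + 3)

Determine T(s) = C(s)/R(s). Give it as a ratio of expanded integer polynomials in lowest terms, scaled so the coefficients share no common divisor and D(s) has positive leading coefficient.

Reducing step by step:

1. add H2, H3, H4 (parallel) = (8*s^3 + 14*s^2 - 7*s + 14)/(4*s^3 + 2*s^2 + s + 3)
2. apply the feedback formula to H1, (H2+H3+H4) - this is the overall T(s), already in the required normalized form

Answer: (-12*s^4 - 10*s^3 - 5*s^2 - 10*s - 3)/(24*s^4 + 58*s^3 - 3*s^2 + 37*s + 20)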